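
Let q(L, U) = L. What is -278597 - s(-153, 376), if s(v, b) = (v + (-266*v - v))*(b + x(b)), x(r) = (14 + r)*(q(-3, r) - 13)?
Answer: 238374475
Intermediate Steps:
x(r) = -224 - 16*r (x(r) = (14 + r)*(-3 - 13) = (14 + r)*(-16) = -224 - 16*r)
s(v, b) = -266*v*(-224 - 15*b) (s(v, b) = (v + (-266*v - v))*(b + (-224 - 16*b)) = (v - 267*v)*(-224 - 15*b) = (-266*v)*(-224 - 15*b) = -266*v*(-224 - 15*b))
-278597 - s(-153, 376) = -278597 - 266*(-153)*(224 + 15*376) = -278597 - 266*(-153)*(224 + 5640) = -278597 - 266*(-153)*5864 = -278597 - 1*(-238653072) = -278597 + 238653072 = 238374475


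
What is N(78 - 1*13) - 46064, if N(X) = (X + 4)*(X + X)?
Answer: -37094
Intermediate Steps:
N(X) = 2*X*(4 + X) (N(X) = (4 + X)*(2*X) = 2*X*(4 + X))
N(78 - 1*13) - 46064 = 2*(78 - 1*13)*(4 + (78 - 1*13)) - 46064 = 2*(78 - 13)*(4 + (78 - 13)) - 46064 = 2*65*(4 + 65) - 46064 = 2*65*69 - 46064 = 8970 - 46064 = -37094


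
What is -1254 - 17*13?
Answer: -1475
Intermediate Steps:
-1254 - 17*13 = -1254 - 1*221 = -1254 - 221 = -1475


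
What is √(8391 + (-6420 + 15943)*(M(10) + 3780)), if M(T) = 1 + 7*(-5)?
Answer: √35681549 ≈ 5973.4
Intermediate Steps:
M(T) = -34 (M(T) = 1 - 35 = -34)
√(8391 + (-6420 + 15943)*(M(10) + 3780)) = √(8391 + (-6420 + 15943)*(-34 + 3780)) = √(8391 + 9523*3746) = √(8391 + 35673158) = √35681549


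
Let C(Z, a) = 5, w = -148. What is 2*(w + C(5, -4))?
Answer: -286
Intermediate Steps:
2*(w + C(5, -4)) = 2*(-148 + 5) = 2*(-143) = -286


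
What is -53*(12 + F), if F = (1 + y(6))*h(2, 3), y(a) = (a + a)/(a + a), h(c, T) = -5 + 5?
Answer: -636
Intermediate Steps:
h(c, T) = 0
y(a) = 1 (y(a) = (2*a)/((2*a)) = (2*a)*(1/(2*a)) = 1)
F = 0 (F = (1 + 1)*0 = 2*0 = 0)
-53*(12 + F) = -53*(12 + 0) = -53*12 = -636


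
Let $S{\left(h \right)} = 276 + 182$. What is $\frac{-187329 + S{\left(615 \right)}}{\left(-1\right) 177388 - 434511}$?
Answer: $\frac{186871}{611899} \approx 0.3054$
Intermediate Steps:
$S{\left(h \right)} = 458$
$\frac{-187329 + S{\left(615 \right)}}{\left(-1\right) 177388 - 434511} = \frac{-187329 + 458}{\left(-1\right) 177388 - 434511} = - \frac{186871}{-177388 - 434511} = - \frac{186871}{-611899} = \left(-186871\right) \left(- \frac{1}{611899}\right) = \frac{186871}{611899}$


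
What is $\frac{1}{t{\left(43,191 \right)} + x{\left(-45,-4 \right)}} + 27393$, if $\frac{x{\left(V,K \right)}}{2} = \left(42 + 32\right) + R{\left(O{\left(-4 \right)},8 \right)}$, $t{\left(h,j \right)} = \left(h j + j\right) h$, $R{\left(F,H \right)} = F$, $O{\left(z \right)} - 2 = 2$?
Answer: $\frac{9903336505}{361528} \approx 27393.0$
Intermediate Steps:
$O{\left(z \right)} = 4$ ($O{\left(z \right)} = 2 + 2 = 4$)
$t{\left(h,j \right)} = h \left(j + h j\right)$ ($t{\left(h,j \right)} = \left(j + h j\right) h = h \left(j + h j\right)$)
$x{\left(V,K \right)} = 156$ ($x{\left(V,K \right)} = 2 \left(\left(42 + 32\right) + 4\right) = 2 \left(74 + 4\right) = 2 \cdot 78 = 156$)
$\frac{1}{t{\left(43,191 \right)} + x{\left(-45,-4 \right)}} + 27393 = \frac{1}{43 \cdot 191 \left(1 + 43\right) + 156} + 27393 = \frac{1}{43 \cdot 191 \cdot 44 + 156} + 27393 = \frac{1}{361372 + 156} + 27393 = \frac{1}{361528} + 27393 = \frac{9903336505}{361528}$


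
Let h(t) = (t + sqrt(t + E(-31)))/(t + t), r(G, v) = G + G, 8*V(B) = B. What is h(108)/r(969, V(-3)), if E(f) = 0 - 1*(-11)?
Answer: 1/3876 + sqrt(119)/418608 ≈ 0.00028406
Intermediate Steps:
V(B) = B/8
E(f) = 11 (E(f) = 0 + 11 = 11)
r(G, v) = 2*G
h(t) = (t + sqrt(11 + t))/(2*t) (h(t) = (t + sqrt(t + 11))/(t + t) = (t + sqrt(11 + t))/((2*t)) = (t + sqrt(11 + t))*(1/(2*t)) = (t + sqrt(11 + t))/(2*t))
h(108)/r(969, V(-3)) = ((1/2)*(108 + sqrt(11 + 108))/108)/((2*969)) = ((1/2)*(1/108)*(108 + sqrt(119)))/1938 = (1/2 + sqrt(119)/216)*(1/1938) = 1/3876 + sqrt(119)/418608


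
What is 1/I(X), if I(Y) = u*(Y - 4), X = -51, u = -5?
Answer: 1/275 ≈ 0.0036364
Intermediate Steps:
I(Y) = 20 - 5*Y (I(Y) = -5*(Y - 4) = -5*(-4 + Y) = 20 - 5*Y)
1/I(X) = 1/(20 - 5*(-51)) = 1/(20 + 255) = 1/275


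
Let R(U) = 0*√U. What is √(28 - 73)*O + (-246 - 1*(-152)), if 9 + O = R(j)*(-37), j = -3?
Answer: -94 - 27*I*√5 ≈ -94.0 - 60.374*I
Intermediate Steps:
R(U) = 0
O = -9 (O = -9 + 0*(-37) = -9 + 0 = -9)
√(28 - 73)*O + (-246 - 1*(-152)) = √(28 - 73)*(-9) + (-246 - 1*(-152)) = √(-45)*(-9) + (-246 + 152) = (3*I*√5)*(-9) - 94 = -27*I*√5 - 94 = -94 - 27*I*√5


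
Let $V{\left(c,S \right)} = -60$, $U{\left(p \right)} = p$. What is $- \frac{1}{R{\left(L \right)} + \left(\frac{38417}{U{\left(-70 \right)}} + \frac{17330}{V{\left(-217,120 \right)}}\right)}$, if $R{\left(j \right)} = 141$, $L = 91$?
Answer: $\frac{105}{73148} \approx 0.0014354$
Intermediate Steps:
$- \frac{1}{R{\left(L \right)} + \left(\frac{38417}{U{\left(-70 \right)}} + \frac{17330}{V{\left(-217,120 \right)}}\right)} = - \frac{1}{141 + \left(\frac{38417}{-70} + \frac{17330}{-60}\right)} = - \frac{1}{141 + \left(38417 \left(- \frac{1}{70}\right) + 17330 \left(- \frac{1}{60}\right)\right)} = - \frac{1}{141 - \frac{87953}{105}} = - \frac{1}{- \frac{73148}{105}} = \left(-1\right) \left(- \frac{105}{73148}\right) = \frac{105}{73148}$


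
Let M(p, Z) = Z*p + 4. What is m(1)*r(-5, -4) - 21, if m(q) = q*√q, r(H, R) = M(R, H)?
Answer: 3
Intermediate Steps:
M(p, Z) = 4 + Z*p
r(H, R) = 4 + H*R
m(q) = q^(3/2)
m(1)*r(-5, -4) - 21 = 1^(3/2)*(4 - 5*(-4)) - 21 = 1*(4 + 20) - 21 = 1*24 - 21 = 24 - 21 = 3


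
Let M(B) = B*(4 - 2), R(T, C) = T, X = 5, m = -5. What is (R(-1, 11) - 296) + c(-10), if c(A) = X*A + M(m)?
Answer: -357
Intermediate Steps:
M(B) = 2*B (M(B) = B*2 = 2*B)
c(A) = -10 + 5*A (c(A) = 5*A + 2*(-5) = 5*A - 10 = -10 + 5*A)
(R(-1, 11) - 296) + c(-10) = (-1 - 296) + (-10 + 5*(-10)) = -297 + (-10 - 50) = -297 - 60 = -357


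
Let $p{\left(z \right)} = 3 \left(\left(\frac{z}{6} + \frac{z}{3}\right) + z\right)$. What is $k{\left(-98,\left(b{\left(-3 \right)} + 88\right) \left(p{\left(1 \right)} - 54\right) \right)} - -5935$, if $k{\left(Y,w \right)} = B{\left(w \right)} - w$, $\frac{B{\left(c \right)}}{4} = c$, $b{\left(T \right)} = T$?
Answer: $- \frac{13375}{2} \approx -6687.5$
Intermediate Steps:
$B{\left(c \right)} = 4 c$
$p{\left(z \right)} = \frac{9 z}{2}$ ($p{\left(z \right)} = 3 \left(\left(z \frac{1}{6} + z \frac{1}{3}\right) + z\right) = 3 \left(\left(\frac{z}{6} + \frac{z}{3}\right) + z\right) = 3 \left(\frac{z}{2} + z\right) = 3 \frac{3 z}{2} = \frac{9 z}{2}$)
$k{\left(Y,w \right)} = 3 w$ ($k{\left(Y,w \right)} = 4 w - w = 3 w$)
$k{\left(-98,\left(b{\left(-3 \right)} + 88\right) \left(p{\left(1 \right)} - 54\right) \right)} - -5935 = 3 \left(-3 + 88\right) \left(\frac{9}{2} \cdot 1 - 54\right) - -5935 = 3 \cdot 85 \left(\frac{9}{2} - 54\right) + 5935 = 3 \cdot 85 \left(- \frac{99}{2}\right) + 5935 = 3 \left(- \frac{8415}{2}\right) + 5935 = - \frac{25245}{2} + 5935 = - \frac{13375}{2}$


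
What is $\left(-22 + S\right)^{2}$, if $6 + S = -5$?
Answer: $1089$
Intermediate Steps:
$S = -11$ ($S = -6 - 5 = -11$)
$\left(-22 + S\right)^{2} = \left(-22 - 11\right)^{2} = \left(-33\right)^{2} = 1089$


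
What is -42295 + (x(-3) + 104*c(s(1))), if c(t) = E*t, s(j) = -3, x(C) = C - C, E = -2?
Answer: -41671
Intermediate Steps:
x(C) = 0
c(t) = -2*t
-42295 + (x(-3) + 104*c(s(1))) = -42295 + (0 + 104*(-2*(-3))) = -42295 + (0 + 104*6) = -42295 + (0 + 624) = -42295 + 624 = -41671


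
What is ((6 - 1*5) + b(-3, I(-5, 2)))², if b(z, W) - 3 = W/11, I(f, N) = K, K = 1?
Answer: 2025/121 ≈ 16.736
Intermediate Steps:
I(f, N) = 1
b(z, W) = 3 + W/11
((6 - 1*5) + b(-3, I(-5, 2)))² = ((6 - 1*5) + (3 + (1/11)*1))² = ((6 - 5) + (3 + 1/11))² = (1 + 34/11)² = (45/11)² = 2025/121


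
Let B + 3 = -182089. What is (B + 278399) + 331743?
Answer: 428050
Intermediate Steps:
B = -182092 (B = -3 - 182089 = -182092)
(B + 278399) + 331743 = (-182092 + 278399) + 331743 = 96307 + 331743 = 428050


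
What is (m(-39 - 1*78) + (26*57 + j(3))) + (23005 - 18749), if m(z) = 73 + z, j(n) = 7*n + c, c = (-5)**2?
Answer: 5740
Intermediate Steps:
c = 25
j(n) = 25 + 7*n (j(n) = 7*n + 25 = 25 + 7*n)
(m(-39 - 1*78) + (26*57 + j(3))) + (23005 - 18749) = ((73 + (-39 - 1*78)) + (26*57 + (25 + 7*3))) + (23005 - 18749) = ((73 + (-39 - 78)) + (1482 + (25 + 21))) + 4256 = ((73 - 117) + (1482 + 46)) + 4256 = (-44 + 1528) + 4256 = 1484 + 4256 = 5740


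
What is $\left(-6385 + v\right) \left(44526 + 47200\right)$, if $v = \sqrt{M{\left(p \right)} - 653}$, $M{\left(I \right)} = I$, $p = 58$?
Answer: $-585670510 + 91726 i \sqrt{595} \approx -5.8567 \cdot 10^{8} + 2.2374 \cdot 10^{6} i$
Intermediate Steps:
$v = i \sqrt{595}$ ($v = \sqrt{58 - 653} = \sqrt{-595} = i \sqrt{595} \approx 24.393 i$)
$\left(-6385 + v\right) \left(44526 + 47200\right) = \left(-6385 + i \sqrt{595}\right) \left(44526 + 47200\right) = \left(-6385 + i \sqrt{595}\right) 91726 = -585670510 + 91726 i \sqrt{595}$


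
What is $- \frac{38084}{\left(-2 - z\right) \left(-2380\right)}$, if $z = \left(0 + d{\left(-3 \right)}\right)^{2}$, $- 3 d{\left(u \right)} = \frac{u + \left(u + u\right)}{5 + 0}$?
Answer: $- \frac{47605}{7021} \approx -6.7804$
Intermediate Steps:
$d{\left(u \right)} = - \frac{u}{5}$ ($d{\left(u \right)} = - \frac{\left(u + \left(u + u\right)\right) \frac{1}{5 + 0}}{3} = - \frac{\left(u + 2 u\right) \frac{1}{5}}{3} = - \frac{3 u \frac{1}{5}}{3} = - \frac{\frac{3}{5} u}{3} = - \frac{u}{5}$)
$z = \frac{9}{25}$ ($z = \left(0 - - \frac{3}{5}\right)^{2} = \left(0 + \frac{3}{5}\right)^{2} = \left(\frac{3}{5}\right)^{2} = \frac{9}{25} \approx 0.36$)
$- \frac{38084}{\left(-2 - z\right) \left(-2380\right)} = - \frac{38084}{\left(-2 - \frac{9}{25}\right) \left(-2380\right)} = - \frac{38084}{\left(- \frac{59}{25}\right) \left(-2380\right)} = - \frac{38084}{\frac{28084}{5}} = \left(-38084\right) \frac{5}{28084} = - \frac{47605}{7021}$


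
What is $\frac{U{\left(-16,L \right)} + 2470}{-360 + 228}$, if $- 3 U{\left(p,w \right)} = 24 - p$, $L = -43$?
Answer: $- \frac{335}{18} \approx -18.611$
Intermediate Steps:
$U{\left(p,w \right)} = -8 + \frac{p}{3}$ ($U{\left(p,w \right)} = - \frac{24 - p}{3} = -8 + \frac{p}{3}$)
$\frac{U{\left(-16,L \right)} + 2470}{-360 + 228} = \frac{\left(-8 + \frac{1}{3} \left(-16\right)\right) + 2470}{-360 + 228} = \frac{\left(-8 - \frac{16}{3}\right) + 2470}{-132} = \left(- \frac{40}{3} + 2470\right) \left(- \frac{1}{132}\right) = \frac{7370}{3} \left(- \frac{1}{132}\right) = - \frac{335}{18}$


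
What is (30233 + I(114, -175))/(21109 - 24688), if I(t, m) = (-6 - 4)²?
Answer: -10111/1193 ≈ -8.4753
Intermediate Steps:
I(t, m) = 100 (I(t, m) = (-10)² = 100)
(30233 + I(114, -175))/(21109 - 24688) = (30233 + 100)/(21109 - 24688) = 30333/(-3579) = 30333*(-1/3579) = -10111/1193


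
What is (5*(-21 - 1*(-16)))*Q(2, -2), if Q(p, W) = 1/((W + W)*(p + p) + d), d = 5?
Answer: 25/11 ≈ 2.2727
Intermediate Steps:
Q(p, W) = 1/(5 + 4*W*p) (Q(p, W) = 1/((W + W)*(p + p) + 5) = 1/((2*W)*(2*p) + 5) = 1/(4*W*p + 5) = 1/(5 + 4*W*p))
(5*(-21 - 1*(-16)))*Q(2, -2) = (5*(-21 - 1*(-16)))/(5 + 4*(-2)*2) = (5*(-21 + 16))/(5 - 16) = (5*(-5))/(-11) = -25*(-1/11) = 25/11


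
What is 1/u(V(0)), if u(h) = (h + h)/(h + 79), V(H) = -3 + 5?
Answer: 81/4 ≈ 20.250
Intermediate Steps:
V(H) = 2
u(h) = 2*h/(79 + h) (u(h) = (2*h)/(79 + h) = 2*h/(79 + h))
1/u(V(0)) = 1/(2*2/(79 + 2)) = 1/(2*2/81) = 1/(2*2*(1/81)) = 1/(4/81) = 81/4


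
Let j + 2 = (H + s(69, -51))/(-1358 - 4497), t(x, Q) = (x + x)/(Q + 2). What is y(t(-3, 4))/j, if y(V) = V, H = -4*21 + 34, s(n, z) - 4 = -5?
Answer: 5855/11659 ≈ 0.50219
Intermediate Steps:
s(n, z) = -1 (s(n, z) = 4 - 5 = -1)
H = -50 (H = -84 + 34 = -50)
t(x, Q) = 2*x/(2 + Q) (t(x, Q) = (2*x)/(2 + Q) = 2*x/(2 + Q))
j = -11659/5855 (j = -2 + (-50 - 1)/(-1358 - 4497) = -2 - 51/(-5855) = -2 - 51*(-1/5855) = -2 + 51/5855 = -11659/5855 ≈ -1.9913)
y(t(-3, 4))/j = (2*(-3)/(2 + 4))/(-11659/5855) = (2*(-3)/6)*(-5855/11659) = (2*(-3)*(⅙))*(-5855/11659) = -1*(-5855/11659) = 5855/11659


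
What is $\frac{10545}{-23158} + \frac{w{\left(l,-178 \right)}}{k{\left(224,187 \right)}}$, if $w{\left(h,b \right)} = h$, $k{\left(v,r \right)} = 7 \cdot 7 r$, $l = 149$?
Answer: $- \frac{93173293}{212196754} \approx -0.43909$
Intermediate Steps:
$k{\left(v,r \right)} = 49 r$
$\frac{10545}{-23158} + \frac{w{\left(l,-178 \right)}}{k{\left(224,187 \right)}} = \frac{10545}{-23158} + \frac{149}{49 \cdot 187} = 10545 \left(- \frac{1}{23158}\right) + \frac{149}{9163} = - \frac{10545}{23158} + 149 \cdot \frac{1}{9163} = - \frac{10545}{23158} + \frac{149}{9163} = - \frac{93173293}{212196754}$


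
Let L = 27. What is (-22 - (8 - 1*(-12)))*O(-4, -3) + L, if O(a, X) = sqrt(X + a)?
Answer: 27 - 42*I*sqrt(7) ≈ 27.0 - 111.12*I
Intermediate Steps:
(-22 - (8 - 1*(-12)))*O(-4, -3) + L = (-22 - (8 - 1*(-12)))*sqrt(-3 - 4) + 27 = (-22 - (8 + 12))*sqrt(-7) + 27 = (-22 - 1*20)*(I*sqrt(7)) + 27 = (-22 - 20)*(I*sqrt(7)) + 27 = -42*I*sqrt(7) + 27 = 27 - 42*I*sqrt(7)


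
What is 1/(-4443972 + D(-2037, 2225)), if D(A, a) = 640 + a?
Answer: -1/4441107 ≈ -2.2517e-7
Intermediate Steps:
1/(-4443972 + D(-2037, 2225)) = 1/(-4443972 + (640 + 2225)) = 1/(-4443972 + 2865) = 1/(-4441107) = -1/4441107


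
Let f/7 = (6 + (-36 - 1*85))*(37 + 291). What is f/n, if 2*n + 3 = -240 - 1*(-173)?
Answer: 7544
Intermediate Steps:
f = -264040 (f = 7*((6 + (-36 - 1*85))*(37 + 291)) = 7*((6 + (-36 - 85))*328) = 7*((6 - 121)*328) = 7*(-115*328) = 7*(-37720) = -264040)
n = -35 (n = -3/2 + (-240 - 1*(-173))/2 = -3/2 + (-240 + 173)/2 = -3/2 + (½)*(-67) = -3/2 - 67/2 = -35)
f/n = -264040/(-35) = -264040*(-1/35) = 7544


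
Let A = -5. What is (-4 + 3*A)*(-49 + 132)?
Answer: -1577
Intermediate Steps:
(-4 + 3*A)*(-49 + 132) = (-4 + 3*(-5))*(-49 + 132) = (-4 - 15)*83 = -19*83 = -1577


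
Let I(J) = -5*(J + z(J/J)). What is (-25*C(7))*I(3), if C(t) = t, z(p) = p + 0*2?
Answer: 3500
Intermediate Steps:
z(p) = p (z(p) = p + 0 = p)
I(J) = -5 - 5*J (I(J) = -5*(J + J/J) = -5*(J + 1) = -5*(1 + J) = -5 - 5*J)
(-25*C(7))*I(3) = (-25*7)*(-5 - 5*3) = -175*(-5 - 15) = -175*(-20) = 3500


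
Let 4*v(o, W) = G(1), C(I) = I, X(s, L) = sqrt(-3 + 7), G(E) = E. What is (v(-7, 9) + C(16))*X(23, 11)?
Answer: 65/2 ≈ 32.500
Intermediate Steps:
X(s, L) = 2 (X(s, L) = sqrt(4) = 2)
v(o, W) = 1/4 (v(o, W) = (1/4)*1 = 1/4)
(v(-7, 9) + C(16))*X(23, 11) = (1/4 + 16)*2 = (65/4)*2 = 65/2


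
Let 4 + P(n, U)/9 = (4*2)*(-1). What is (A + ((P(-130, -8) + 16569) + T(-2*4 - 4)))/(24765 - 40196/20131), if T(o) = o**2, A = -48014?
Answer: -632294579/498504019 ≈ -1.2684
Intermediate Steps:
P(n, U) = -108 (P(n, U) = -36 + 9*((4*2)*(-1)) = -36 + 9*(8*(-1)) = -36 + 9*(-8) = -36 - 72 = -108)
(A + ((P(-130, -8) + 16569) + T(-2*4 - 4)))/(24765 - 40196/20131) = (-48014 + ((-108 + 16569) + (-2*4 - 4)**2))/(24765 - 40196/20131) = (-48014 + (16461 + (-8 - 4)**2))/(24765 - 40196*1/20131) = (-48014 + (16461 + (-12)**2))/(24765 - 40196/20131) = (-48014 + (16461 + 144))/(498504019/20131) = (-48014 + 16605)*(20131/498504019) = -31409*20131/498504019 = -632294579/498504019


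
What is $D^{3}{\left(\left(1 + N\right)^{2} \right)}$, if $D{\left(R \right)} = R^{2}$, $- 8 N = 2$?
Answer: $\frac{531441}{16777216} \approx 0.031676$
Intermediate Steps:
$N = - \frac{1}{4}$ ($N = \left(- \frac{1}{8}\right) 2 = - \frac{1}{4} \approx -0.25$)
$D^{3}{\left(\left(1 + N\right)^{2} \right)} = \left(\left(\left(1 - \frac{1}{4}\right)^{2}\right)^{2}\right)^{3} = \left(\left(\left(\frac{3}{4}\right)^{2}\right)^{2}\right)^{3} = \left(\left(\frac{9}{16}\right)^{2}\right)^{3} = \left(\frac{81}{256}\right)^{3} = \frac{531441}{16777216}$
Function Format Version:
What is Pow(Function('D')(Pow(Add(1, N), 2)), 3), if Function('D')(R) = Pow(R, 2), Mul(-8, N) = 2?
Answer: Rational(531441, 16777216) ≈ 0.031676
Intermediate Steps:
N = Rational(-1, 4) (N = Mul(Rational(-1, 8), 2) = Rational(-1, 4) ≈ -0.25000)
Pow(Function('D')(Pow(Add(1, N), 2)), 3) = Pow(Pow(Pow(Add(1, Rational(-1, 4)), 2), 2), 3) = Pow(Pow(Pow(Rational(3, 4), 2), 2), 3) = Pow(Pow(Rational(9, 16), 2), 3) = Pow(Rational(81, 256), 3) = Rational(531441, 16777216)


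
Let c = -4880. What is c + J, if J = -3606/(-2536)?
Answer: -6186037/1268 ≈ -4878.6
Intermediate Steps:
J = 1803/1268 (J = -3606*(-1/2536) = 1803/1268 ≈ 1.4219)
c + J = -4880 + 1803/1268 = -6186037/1268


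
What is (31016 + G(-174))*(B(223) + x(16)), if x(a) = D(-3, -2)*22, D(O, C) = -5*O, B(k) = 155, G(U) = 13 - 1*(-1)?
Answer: 15049550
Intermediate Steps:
G(U) = 14 (G(U) = 13 + 1 = 14)
x(a) = 330 (x(a) = -5*(-3)*22 = 15*22 = 330)
(31016 + G(-174))*(B(223) + x(16)) = (31016 + 14)*(155 + 330) = 31030*485 = 15049550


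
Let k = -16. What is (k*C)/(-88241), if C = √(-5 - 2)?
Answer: 16*I*√7/88241 ≈ 0.00047973*I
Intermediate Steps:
C = I*√7 (C = √(-7) = I*√7 ≈ 2.6458*I)
(k*C)/(-88241) = -16*I*√7/(-88241) = -16*I*√7*(-1/88241) = 16*I*√7/88241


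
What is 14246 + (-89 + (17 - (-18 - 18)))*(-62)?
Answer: 16478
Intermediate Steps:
14246 + (-89 + (17 - (-18 - 18)))*(-62) = 14246 + (-89 + (17 - 1*(-36)))*(-62) = 14246 + (-89 + (17 + 36))*(-62) = 14246 + (-89 + 53)*(-62) = 14246 - 36*(-62) = 14246 + 2232 = 16478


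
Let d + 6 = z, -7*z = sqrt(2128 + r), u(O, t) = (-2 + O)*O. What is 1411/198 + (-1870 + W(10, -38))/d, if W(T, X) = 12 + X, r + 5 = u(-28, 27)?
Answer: -9879833/21582 + 13272*sqrt(2963)/1199 ≈ 144.75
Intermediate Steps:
u(O, t) = O*(-2 + O)
r = 835 (r = -5 - 28*(-2 - 28) = -5 - 28*(-30) = -5 + 840 = 835)
z = -sqrt(2963)/7 (z = -sqrt(2128 + 835)/7 = -sqrt(2963)/7 ≈ -7.7762)
d = -6 - sqrt(2963)/7 ≈ -13.776
1411/198 + (-1870 + W(10, -38))/d = 1411/198 + (-1870 + (12 - 38))/(-6 - sqrt(2963)/7) = 1411*(1/198) + (-1870 - 26)/(-6 - sqrt(2963)/7) = 1411/198 - 1896/(-6 - sqrt(2963)/7)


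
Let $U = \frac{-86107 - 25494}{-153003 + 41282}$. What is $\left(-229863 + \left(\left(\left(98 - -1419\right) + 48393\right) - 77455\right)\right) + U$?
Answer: $- \frac{28757767567}{111721} \approx -2.5741 \cdot 10^{5}$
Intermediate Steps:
$U = \frac{111601}{111721}$ ($U = - \frac{111601}{-111721} = \left(-111601\right) \left(- \frac{1}{111721}\right) = \frac{111601}{111721} \approx 0.99893$)
$\left(-229863 + \left(\left(\left(98 - -1419\right) + 48393\right) - 77455\right)\right) + U = \left(-229863 + \left(\left(\left(98 - -1419\right) + 48393\right) - 77455\right)\right) + \frac{111601}{111721} = \left(-229863 + \left(\left(\left(98 + 1419\right) + 48393\right) - 77455\right)\right) + \frac{111601}{111721} = \left(-229863 + \left(\left(1517 + 48393\right) - 77455\right)\right) + \frac{111601}{111721} = \left(-229863 + \left(49910 - 77455\right)\right) + \frac{111601}{111721} = \left(-229863 - 27545\right) + \frac{111601}{111721} = -257408 + \frac{111601}{111721} = - \frac{28757767567}{111721}$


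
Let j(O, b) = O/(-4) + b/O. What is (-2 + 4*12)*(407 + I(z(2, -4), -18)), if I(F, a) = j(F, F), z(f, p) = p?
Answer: 18814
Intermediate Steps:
j(O, b) = -O/4 + b/O (j(O, b) = O*(-¼) + b/O = -O/4 + b/O)
I(F, a) = 1 - F/4 (I(F, a) = -F/4 + F/F = -F/4 + 1 = 1 - F/4)
(-2 + 4*12)*(407 + I(z(2, -4), -18)) = (-2 + 4*12)*(407 + (1 - ¼*(-4))) = (-2 + 48)*(407 + (1 + 1)) = 46*(407 + 2) = 46*409 = 18814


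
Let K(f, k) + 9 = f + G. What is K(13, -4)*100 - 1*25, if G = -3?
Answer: 75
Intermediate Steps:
K(f, k) = -12 + f (K(f, k) = -9 + (f - 3) = -9 + (-3 + f) = -12 + f)
K(13, -4)*100 - 1*25 = (-12 + 13)*100 - 1*25 = 1*100 - 25 = 100 - 25 = 75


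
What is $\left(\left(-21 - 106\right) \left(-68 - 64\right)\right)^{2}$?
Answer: $281031696$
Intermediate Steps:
$\left(\left(-21 - 106\right) \left(-68 - 64\right)\right)^{2} = \left(\left(-127\right) \left(-132\right)\right)^{2} = 16764^{2} = 281031696$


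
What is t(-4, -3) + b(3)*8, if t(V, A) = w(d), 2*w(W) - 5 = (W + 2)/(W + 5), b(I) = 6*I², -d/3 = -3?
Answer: 12177/28 ≈ 434.89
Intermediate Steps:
d = 9 (d = -3*(-3) = 9)
w(W) = 5/2 + (2 + W)/(2*(5 + W)) (w(W) = 5/2 + ((W + 2)/(W + 5))/2 = 5/2 + ((2 + W)/(5 + W))/2 = 5/2 + (2 + W)/(2*(5 + W)))
t(V, A) = 81/28 (t(V, A) = 3*(9 + 2*9)/(2*(5 + 9)) = (3/2)*(9 + 18)/14 = (3/2)*(1/14)*27 = 81/28)
t(-4, -3) + b(3)*8 = 81/28 + (6*3²)*8 = 81/28 + (6*9)*8 = 81/28 + 54*8 = 81/28 + 432 = 12177/28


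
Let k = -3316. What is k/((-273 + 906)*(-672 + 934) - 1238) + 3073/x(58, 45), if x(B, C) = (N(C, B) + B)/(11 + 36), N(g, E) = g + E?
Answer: 849070149/946496 ≈ 897.07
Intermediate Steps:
N(g, E) = E + g
x(B, C) = C/47 + 2*B/47 (x(B, C) = ((B + C) + B)/(11 + 36) = (C + 2*B)/47 = (C + 2*B)*(1/47) = C/47 + 2*B/47)
k/((-273 + 906)*(-672 + 934) - 1238) + 3073/x(58, 45) = -3316/((-273 + 906)*(-672 + 934) - 1238) + 3073/((1/47)*45 + (2/47)*58) = -3316/(633*262 - 1238) + 3073/(45/47 + 116/47) = -3316/(165846 - 1238) + 3073/(161/47) = -3316/164608 + 3073*(47/161) = -3316*1/164608 + 20633/23 = -829/41152 + 20633/23 = 849070149/946496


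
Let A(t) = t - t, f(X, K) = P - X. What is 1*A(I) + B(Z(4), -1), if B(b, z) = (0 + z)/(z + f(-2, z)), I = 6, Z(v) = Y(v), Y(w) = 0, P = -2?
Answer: 1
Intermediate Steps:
f(X, K) = -2 - X
Z(v) = 0
B(b, z) = 1 (B(b, z) = (0 + z)/(z + (-2 - 1*(-2))) = z/(z + (-2 + 2)) = z/(z + 0) = z/z = 1)
A(t) = 0
1*A(I) + B(Z(4), -1) = 1*0 + 1 = 0 + 1 = 1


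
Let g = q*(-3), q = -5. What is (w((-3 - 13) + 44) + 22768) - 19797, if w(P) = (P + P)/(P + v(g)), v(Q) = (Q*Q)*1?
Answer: 751719/253 ≈ 2971.2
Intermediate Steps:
g = 15 (g = -5*(-3) = 15)
v(Q) = Q**2 (v(Q) = Q**2*1 = Q**2)
w(P) = 2*P/(225 + P) (w(P) = (P + P)/(P + 15**2) = (2*P)/(P + 225) = (2*P)/(225 + P) = 2*P/(225 + P))
(w((-3 - 13) + 44) + 22768) - 19797 = (2*((-3 - 13) + 44)/(225 + ((-3 - 13) + 44)) + 22768) - 19797 = (2*(-16 + 44)/(225 + (-16 + 44)) + 22768) - 19797 = (2*28/(225 + 28) + 22768) - 19797 = (2*28/253 + 22768) - 19797 = (2*28*(1/253) + 22768) - 19797 = (56/253 + 22768) - 19797 = 5760360/253 - 19797 = 751719/253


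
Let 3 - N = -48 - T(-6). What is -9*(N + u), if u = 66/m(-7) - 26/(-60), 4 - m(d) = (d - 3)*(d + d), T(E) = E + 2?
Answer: -143661/340 ≈ -422.53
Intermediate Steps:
T(E) = 2 + E
m(d) = 4 - 2*d*(-3 + d) (m(d) = 4 - (d - 3)*(d + d) = 4 - (-3 + d)*2*d = 4 - 2*d*(-3 + d))
u = -53/1020 (u = 66/(4 - 2*(-7)² + 6*(-7)) - 26/(-60) = 66/(4 - 2*49 - 42) - 26*(-1/60) = 66/(4 - 98 - 42) + 13/30 = 66/(-136) + 13/30 = 66*(-1/136) + 13/30 = -33/68 + 13/30 = -53/1020 ≈ -0.051961)
N = 47 (N = 3 - (-48 - (2 - 6)) = 3 - (-48 - 1*(-4)) = 3 - (-48 + 4) = 3 - 1*(-44) = 3 + 44 = 47)
-9*(N + u) = -9*(47 - 53/1020) = -9*47887/1020 = -143661/340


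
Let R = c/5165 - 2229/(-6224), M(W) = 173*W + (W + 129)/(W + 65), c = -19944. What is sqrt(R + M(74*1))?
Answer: sqrt(15973421601503294527065)/1117106860 ≈ 113.14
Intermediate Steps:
M(W) = 173*W + (129 + W)/(65 + W)
R = -112618671/32146960 (R = -19944/5165 - 2229/(-6224) = -19944*1/5165 - 2229*(-1/6224) = -19944/5165 + 2229/6224 = -112618671/32146960 ≈ -3.5032)
sqrt(R + M(74*1)) = sqrt(-112618671/32146960 + (129 + 173*(74*1)**2 + 11246*(74*1))/(65 + 74*1)) = sqrt(-112618671/32146960 + (129 + 173*74**2 + 11246*74)/(65 + 74)) = sqrt(-112618671/32146960 + (129 + 173*5476 + 832204)/139) = sqrt(-112618671/32146960 + (129 + 947348 + 832204)/139) = sqrt(-112618671/32146960 + (1/139)*1779681) = sqrt(-112618671/32146960 + 1779681/139) = sqrt(57195679924491/4468427440) = sqrt(15973421601503294527065)/1117106860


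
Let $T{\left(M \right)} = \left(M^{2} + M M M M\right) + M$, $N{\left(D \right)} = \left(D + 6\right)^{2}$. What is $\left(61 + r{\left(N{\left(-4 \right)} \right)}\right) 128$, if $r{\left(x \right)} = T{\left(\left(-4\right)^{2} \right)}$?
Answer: $8431232$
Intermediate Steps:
$N{\left(D \right)} = \left(6 + D\right)^{2}$
$T{\left(M \right)} = M + M^{2} + M^{4}$ ($T{\left(M \right)} = \left(M^{2} + M^{2} M M\right) + M = \left(M^{2} + M^{3} M\right) + M = \left(M^{2} + M^{4}\right) + M = M + M^{2} + M^{4}$)
$r{\left(x \right)} = 65808$ ($r{\left(x \right)} = \left(-4\right)^{2} \left(1 + \left(-4\right)^{2} + \left(\left(-4\right)^{2}\right)^{3}\right) = 16 \left(1 + 16 + 16^{3}\right) = 16 \left(1 + 16 + 4096\right) = 16 \cdot 4113 = 65808$)
$\left(61 + r{\left(N{\left(-4 \right)} \right)}\right) 128 = \left(61 + 65808\right) 128 = 65869 \cdot 128 = 8431232$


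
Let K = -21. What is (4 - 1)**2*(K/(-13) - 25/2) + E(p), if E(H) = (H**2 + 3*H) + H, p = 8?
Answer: -51/26 ≈ -1.9615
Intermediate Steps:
E(H) = H**2 + 4*H
(4 - 1)**2*(K/(-13) - 25/2) + E(p) = (4 - 1)**2*(-21/(-13) - 25/2) + 8*(4 + 8) = 3**2*(-21*(-1/13) - 25*1/2) + 8*12 = 9*(21/13 - 25/2) + 96 = 9*(-283/26) + 96 = -2547/26 + 96 = -51/26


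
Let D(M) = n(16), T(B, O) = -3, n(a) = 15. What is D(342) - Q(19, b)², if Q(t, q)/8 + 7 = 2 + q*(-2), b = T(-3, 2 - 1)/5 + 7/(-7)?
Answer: -4809/25 ≈ -192.36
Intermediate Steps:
D(M) = 15
b = -8/5 (b = -3/5 + 7/(-7) = -3*⅕ + 7*(-⅐) = -⅗ - 1 = -8/5 ≈ -1.6000)
Q(t, q) = -40 - 16*q (Q(t, q) = -56 + 8*(2 + q*(-2)) = -56 + 8*(2 - 2*q) = -56 + (16 - 16*q) = -40 - 16*q)
D(342) - Q(19, b)² = 15 - (-40 - 16*(-8/5))² = 15 - (-40 + 128/5)² = 15 - (-72/5)² = 15 - 1*5184/25 = 15 - 5184/25 = -4809/25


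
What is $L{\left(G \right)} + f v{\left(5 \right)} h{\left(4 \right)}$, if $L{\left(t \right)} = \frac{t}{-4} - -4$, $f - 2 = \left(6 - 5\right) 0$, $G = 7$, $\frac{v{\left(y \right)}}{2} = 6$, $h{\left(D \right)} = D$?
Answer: $\frac{393}{4} \approx 98.25$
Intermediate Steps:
$v{\left(y \right)} = 12$ ($v{\left(y \right)} = 2 \cdot 6 = 12$)
$f = 2$ ($f = 2 + \left(6 - 5\right) 0 = 2 + 1 \cdot 0 = 2 + 0 = 2$)
$L{\left(t \right)} = 4 - \frac{t}{4}$ ($L{\left(t \right)} = t \left(- \frac{1}{4}\right) + 4 = - \frac{t}{4} + 4 = 4 - \frac{t}{4}$)
$L{\left(G \right)} + f v{\left(5 \right)} h{\left(4 \right)} = \left(4 - \frac{7}{4}\right) + 2 \cdot 12 \cdot 4 = \left(4 - \frac{7}{4}\right) + 24 \cdot 4 = \frac{9}{4} + 96 = \frac{393}{4}$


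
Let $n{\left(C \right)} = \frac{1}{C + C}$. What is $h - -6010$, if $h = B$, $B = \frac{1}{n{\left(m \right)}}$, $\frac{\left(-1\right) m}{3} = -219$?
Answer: $7324$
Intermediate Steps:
$m = 657$ ($m = \left(-3\right) \left(-219\right) = 657$)
$n{\left(C \right)} = \frac{1}{2 C}$
$B = 1314$ ($B = \frac{1}{\frac{1}{2} \cdot \frac{1}{657}} = \frac{1}{\frac{1}{1314}} = 1314$)
$h = 1314$
$h - -6010 = 1314 - -6010 = 1314 + 6010 = 7324$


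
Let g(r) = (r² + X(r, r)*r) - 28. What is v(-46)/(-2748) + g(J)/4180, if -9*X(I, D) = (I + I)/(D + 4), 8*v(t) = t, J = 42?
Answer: 9976031/24017520 ≈ 0.41536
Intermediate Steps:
v(t) = t/8
X(I, D) = -2*I/(9*(4 + D)) (X(I, D) = -(I + I)/(9*(D + 4)) = -2*I/(9*(4 + D)))
g(r) = -28 + r² - 2*r²/(36 + 9*r) (g(r) = (r² + (-2*r/(36 + 9*r))*r) - 28 = (r² - 2*r²/(36 + 9*r)) - 28 = -28 + r² - 2*r²/(36 + 9*r))
v(-46)/(-2748) + g(J)/4180 = ((⅛)*(-46))/(-2748) + ((-2/9*42² + (-28 + 42²)*(4 + 42))/(4 + 42))/4180 = -23/4*(-1/2748) + ((-2/9*1764 + (-28 + 1764)*46)/46)*(1/4180) = 23/10992 + ((-392 + 1736*46)/46)*(1/4180) = 23/10992 + ((-392 + 79856)/46)*(1/4180) = 23/10992 + ((1/46)*79464)*(1/4180) = 23/10992 + (39732/23)*(1/4180) = 23/10992 + 903/2185 = 9976031/24017520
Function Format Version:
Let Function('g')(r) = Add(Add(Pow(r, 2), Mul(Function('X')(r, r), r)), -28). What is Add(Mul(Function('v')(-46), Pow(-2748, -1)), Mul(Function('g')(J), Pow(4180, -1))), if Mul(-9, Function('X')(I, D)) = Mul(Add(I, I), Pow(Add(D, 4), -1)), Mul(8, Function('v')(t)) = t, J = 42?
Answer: Rational(9976031, 24017520) ≈ 0.41536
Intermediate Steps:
Function('v')(t) = Mul(Rational(1, 8), t)
Function('X')(I, D) = Mul(Rational(-2, 9), I, Pow(Add(4, D), -1)) (Function('X')(I, D) = Mul(Rational(-1, 9), Mul(Add(I, I), Pow(Add(D, 4), -1))) = Mul(Rational(-1, 9), Mul(Mul(2, I), Pow(Add(4, D), -1))) = Mul(Rational(-1, 9), Mul(2, I, Pow(Add(4, D), -1))) = Mul(Rational(-2, 9), I, Pow(Add(4, D), -1)))
Function('g')(r) = Add(-28, Pow(r, 2), Mul(-2, Pow(r, 2), Pow(Add(36, Mul(9, r)), -1))) (Function('g')(r) = Add(Add(Pow(r, 2), Mul(Mul(-2, r, Pow(Add(36, Mul(9, r)), -1)), r)), -28) = Add(Add(Pow(r, 2), Mul(-2, Pow(r, 2), Pow(Add(36, Mul(9, r)), -1))), -28) = Add(-28, Pow(r, 2), Mul(-2, Pow(r, 2), Pow(Add(36, Mul(9, r)), -1))))
Add(Mul(Function('v')(-46), Pow(-2748, -1)), Mul(Function('g')(J), Pow(4180, -1))) = Add(Mul(Mul(Rational(1, 8), -46), Pow(-2748, -1)), Mul(Mul(Pow(Add(4, 42), -1), Add(Mul(Rational(-2, 9), Pow(42, 2)), Mul(Add(-28, Pow(42, 2)), Add(4, 42)))), Pow(4180, -1))) = Add(Mul(Rational(-23, 4), Rational(-1, 2748)), Mul(Mul(Pow(46, -1), Add(Mul(Rational(-2, 9), 1764), Mul(Add(-28, 1764), 46))), Rational(1, 4180))) = Add(Rational(23, 10992), Mul(Mul(Rational(1, 46), Add(-392, Mul(1736, 46))), Rational(1, 4180))) = Add(Rational(23, 10992), Mul(Mul(Rational(1, 46), Add(-392, 79856)), Rational(1, 4180))) = Add(Rational(23, 10992), Mul(Mul(Rational(1, 46), 79464), Rational(1, 4180))) = Add(Rational(23, 10992), Mul(Rational(39732, 23), Rational(1, 4180))) = Add(Rational(23, 10992), Rational(903, 2185)) = Rational(9976031, 24017520)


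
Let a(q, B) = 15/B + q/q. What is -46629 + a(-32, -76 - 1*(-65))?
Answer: -512923/11 ≈ -46629.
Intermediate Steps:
a(q, B) = 1 + 15/B (a(q, B) = 15/B + 1 = 1 + 15/B)
-46629 + a(-32, -76 - 1*(-65)) = -46629 + (15 + (-76 - 1*(-65)))/(-76 - 1*(-65)) = -46629 + (15 + (-76 + 65))/(-76 + 65) = -46629 + (15 - 11)/(-11) = -46629 - 1/11*4 = -46629 - 4/11 = -512923/11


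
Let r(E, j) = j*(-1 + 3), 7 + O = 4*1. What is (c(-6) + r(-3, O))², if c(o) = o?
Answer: 144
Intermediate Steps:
O = -3 (O = -7 + 4*1 = -7 + 4 = -3)
r(E, j) = 2*j (r(E, j) = j*2 = 2*j)
(c(-6) + r(-3, O))² = (-6 + 2*(-3))² = (-6 - 6)² = (-12)² = 144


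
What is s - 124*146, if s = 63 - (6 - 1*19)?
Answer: -18028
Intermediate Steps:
s = 76 (s = 63 - (6 - 19) = 63 - 1*(-13) = 63 + 13 = 76)
s - 124*146 = 76 - 124*146 = 76 - 18104 = -18028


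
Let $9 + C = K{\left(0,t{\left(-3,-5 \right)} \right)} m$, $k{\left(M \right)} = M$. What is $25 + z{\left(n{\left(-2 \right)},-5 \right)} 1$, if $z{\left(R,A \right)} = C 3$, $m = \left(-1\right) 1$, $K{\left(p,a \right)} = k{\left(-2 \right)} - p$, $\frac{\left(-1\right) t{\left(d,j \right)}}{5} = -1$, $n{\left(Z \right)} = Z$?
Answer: $4$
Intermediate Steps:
$t{\left(d,j \right)} = 5$ ($t{\left(d,j \right)} = \left(-5\right) \left(-1\right) = 5$)
$K{\left(p,a \right)} = -2 - p$
$m = -1$
$C = -7$ ($C = -9 + \left(-2 - 0\right) \left(-1\right) = -9 + \left(-2 + 0\right) \left(-1\right) = -9 - -2 = -9 + 2 = -7$)
$z{\left(R,A \right)} = -21$ ($z{\left(R,A \right)} = \left(-7\right) 3 = -21$)
$25 + z{\left(n{\left(-2 \right)},-5 \right)} 1 = 25 - 21 = 4$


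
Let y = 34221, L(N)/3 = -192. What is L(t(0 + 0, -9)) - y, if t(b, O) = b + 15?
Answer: -34797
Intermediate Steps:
t(b, O) = 15 + b
L(N) = -576 (L(N) = 3*(-192) = -576)
L(t(0 + 0, -9)) - y = -576 - 1*34221 = -576 - 34221 = -34797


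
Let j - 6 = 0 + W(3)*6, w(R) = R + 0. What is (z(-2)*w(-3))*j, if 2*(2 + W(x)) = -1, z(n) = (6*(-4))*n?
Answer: 1296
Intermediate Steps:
z(n) = -24*n
W(x) = -5/2 (W(x) = -2 + (½)*(-1) = -2 - ½ = -5/2)
w(R) = R
j = -9 (j = 6 + (0 - 5/2*6) = 6 + (0 - 15) = 6 - 15 = -9)
(z(-2)*w(-3))*j = (-24*(-2)*(-3))*(-9) = (48*(-3))*(-9) = -144*(-9) = 1296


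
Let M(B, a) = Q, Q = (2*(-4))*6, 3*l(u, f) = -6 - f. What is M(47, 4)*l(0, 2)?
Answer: 128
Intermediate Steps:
l(u, f) = -2 - f/3 (l(u, f) = (-6 - f)/3 = -2 - f/3)
Q = -48 (Q = -8*6 = -48)
M(B, a) = -48
M(47, 4)*l(0, 2) = -48*(-2 - ⅓*2) = -48*(-2 - ⅔) = -48*(-8/3) = 128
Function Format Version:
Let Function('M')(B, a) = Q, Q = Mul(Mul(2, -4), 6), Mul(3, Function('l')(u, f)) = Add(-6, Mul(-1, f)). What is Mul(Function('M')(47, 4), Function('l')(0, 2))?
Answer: 128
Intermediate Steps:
Function('l')(u, f) = Add(-2, Mul(Rational(-1, 3), f)) (Function('l')(u, f) = Mul(Rational(1, 3), Add(-6, Mul(-1, f))) = Add(-2, Mul(Rational(-1, 3), f)))
Q = -48 (Q = Mul(-8, 6) = -48)
Function('M')(B, a) = -48
Mul(Function('M')(47, 4), Function('l')(0, 2)) = Mul(-48, Add(-2, Mul(Rational(-1, 3), 2))) = Mul(-48, Add(-2, Rational(-2, 3))) = Mul(-48, Rational(-8, 3)) = 128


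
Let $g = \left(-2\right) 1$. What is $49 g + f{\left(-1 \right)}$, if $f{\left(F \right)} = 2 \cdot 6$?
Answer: $-86$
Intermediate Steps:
$f{\left(F \right)} = 12$
$g = -2$
$49 g + f{\left(-1 \right)} = 49 \left(-2\right) + 12 = -98 + 12 = -86$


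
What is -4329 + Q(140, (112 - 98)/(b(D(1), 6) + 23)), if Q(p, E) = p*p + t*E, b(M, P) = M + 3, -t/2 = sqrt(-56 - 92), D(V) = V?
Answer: 15271 - 56*I*sqrt(37)/27 ≈ 15271.0 - 12.616*I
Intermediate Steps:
t = -4*I*sqrt(37) (t = -2*sqrt(-56 - 92) = -4*I*sqrt(37) ≈ -24.331*I)
b(M, P) = 3 + M
Q(p, E) = p**2 - 4*I*E*sqrt(37) (Q(p, E) = p*p + (-4*I*sqrt(37))*E = p**2 - 4*I*E*sqrt(37))
-4329 + Q(140, (112 - 98)/(b(D(1), 6) + 23)) = -4329 + (140**2 - 4*I*(112 - 98)/((3 + 1) + 23)*sqrt(37)) = -4329 + (19600 - 4*I*14/(4 + 23)*sqrt(37)) = -4329 + (19600 - 4*I*14/27*sqrt(37)) = -4329 + (19600 - 56*I*sqrt(37)/27) = 15271 - 56*I*sqrt(37)/27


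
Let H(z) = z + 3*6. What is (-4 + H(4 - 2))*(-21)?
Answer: -336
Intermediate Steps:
H(z) = 18 + z (H(z) = z + 18 = 18 + z)
(-4 + H(4 - 2))*(-21) = (-4 + (18 + (4 - 2)))*(-21) = (-4 + (18 + 2))*(-21) = (-4 + 20)*(-21) = 16*(-21) = -336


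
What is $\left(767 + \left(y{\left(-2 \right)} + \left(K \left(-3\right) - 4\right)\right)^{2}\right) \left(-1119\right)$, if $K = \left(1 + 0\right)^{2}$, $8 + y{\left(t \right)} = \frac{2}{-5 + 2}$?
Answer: $- \frac{3398776}{3} \approx -1.1329 \cdot 10^{6}$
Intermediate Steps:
$y{\left(t \right)} = - \frac{26}{3}$ ($y{\left(t \right)} = -8 + \frac{2}{-5 + 2} = -8 + \frac{2}{-3} = -8 + 2 \left(- \frac{1}{3}\right) = -8 - \frac{2}{3} = - \frac{26}{3}$)
$K = 1$ ($K = 1^{2} = 1$)
$\left(767 + \left(y{\left(-2 \right)} + \left(K \left(-3\right) - 4\right)\right)^{2}\right) \left(-1119\right) = \left(767 + \left(- \frac{26}{3} + \left(1 \left(-3\right) - 4\right)\right)^{2}\right) \left(-1119\right) = \left(767 + \left(- \frac{26}{3} - 7\right)^{2}\right) \left(-1119\right) = \left(767 + \left(- \frac{47}{3}\right)^{2}\right) \left(-1119\right) = \left(767 + \frac{2209}{9}\right) \left(-1119\right) = \frac{9112}{9} \left(-1119\right) = - \frac{3398776}{3}$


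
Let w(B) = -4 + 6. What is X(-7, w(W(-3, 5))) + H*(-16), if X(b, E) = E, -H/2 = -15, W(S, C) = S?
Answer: -478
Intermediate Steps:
w(B) = 2
H = 30 (H = -2*(-15) = 30)
X(-7, w(W(-3, 5))) + H*(-16) = 2 + 30*(-16) = 2 - 480 = -478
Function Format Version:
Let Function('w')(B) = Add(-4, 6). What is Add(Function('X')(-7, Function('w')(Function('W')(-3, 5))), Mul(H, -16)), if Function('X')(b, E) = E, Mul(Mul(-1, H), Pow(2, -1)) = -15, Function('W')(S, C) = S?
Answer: -478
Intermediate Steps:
Function('w')(B) = 2
H = 30 (H = Mul(-2, -15) = 30)
Add(Function('X')(-7, Function('w')(Function('W')(-3, 5))), Mul(H, -16)) = Add(2, Mul(30, -16)) = Add(2, -480) = -478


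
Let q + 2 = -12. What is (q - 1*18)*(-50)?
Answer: 1600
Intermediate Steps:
q = -14 (q = -2 - 12 = -14)
(q - 1*18)*(-50) = (-14 - 1*18)*(-50) = (-14 - 18)*(-50) = -32*(-50) = 1600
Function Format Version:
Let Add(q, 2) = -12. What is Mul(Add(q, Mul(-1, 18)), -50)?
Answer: 1600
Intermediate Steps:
q = -14 (q = Add(-2, -12) = -14)
Mul(Add(q, Mul(-1, 18)), -50) = Mul(Add(-14, Mul(-1, 18)), -50) = Mul(Add(-14, -18), -50) = Mul(-32, -50) = 1600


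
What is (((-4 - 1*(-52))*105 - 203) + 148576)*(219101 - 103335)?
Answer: 17760009358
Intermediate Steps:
(((-4 - 1*(-52))*105 - 203) + 148576)*(219101 - 103335) = (((-4 + 52)*105 - 203) + 148576)*115766 = ((48*105 - 203) + 148576)*115766 = ((5040 - 203) + 148576)*115766 = (4837 + 148576)*115766 = 153413*115766 = 17760009358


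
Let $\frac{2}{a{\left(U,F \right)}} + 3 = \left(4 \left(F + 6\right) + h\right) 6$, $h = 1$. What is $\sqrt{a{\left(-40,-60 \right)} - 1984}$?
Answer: $\frac{i \sqrt{3316951002}}{1293} \approx 44.542 i$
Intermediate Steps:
$a{\left(U,F \right)} = \frac{2}{147 + 24 F}$ ($a{\left(U,F \right)} = \frac{2}{-3 + \left(4 \left(F + 6\right) + 1\right) 6} = \frac{2}{-3 + \left(4 \left(6 + F\right) + 1\right) 6} = \frac{2}{-3 + \left(\left(24 + 4 F\right) + 1\right) 6} = \frac{2}{-3 + \left(25 + 4 F\right) 6} = \frac{2}{-3 + \left(150 + 24 F\right)} = \frac{2}{147 + 24 F}$)
$\sqrt{a{\left(-40,-60 \right)} - 1984} = \sqrt{\frac{2}{3 \left(49 + 8 \left(-60\right)\right)} - 1984} = \sqrt{\frac{2}{3 \left(49 - 480\right)} - 1984} = \sqrt{\frac{2}{3 \left(-431\right)} - 1984} = \sqrt{\frac{2}{3} \left(- \frac{1}{431}\right) - 1984} = \sqrt{- \frac{2}{1293} - 1984} = \sqrt{- \frac{2565314}{1293}} = \frac{i \sqrt{3316951002}}{1293}$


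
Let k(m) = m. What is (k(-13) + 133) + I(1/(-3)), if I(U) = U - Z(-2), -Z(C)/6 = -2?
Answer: 323/3 ≈ 107.67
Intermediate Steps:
Z(C) = 12 (Z(C) = -6*(-2) = 12)
I(U) = -12 + U (I(U) = U - 1*12 = U - 12 = -12 + U)
(k(-13) + 133) + I(1/(-3)) = (-13 + 133) + (-12 + 1/(-3)) = 120 + (-12 - 1/3) = 120 - 37/3 = 323/3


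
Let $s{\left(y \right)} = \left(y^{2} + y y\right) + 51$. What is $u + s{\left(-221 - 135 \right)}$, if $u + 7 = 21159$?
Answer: $274675$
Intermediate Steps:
$s{\left(y \right)} = 51 + 2 y^{2}$ ($s{\left(y \right)} = \left(y^{2} + y^{2}\right) + 51 = 2 y^{2} + 51 = 51 + 2 y^{2}$)
$u = 21152$ ($u = -7 + 21159 = 21152$)
$u + s{\left(-221 - 135 \right)} = 21152 + \left(51 + 2 \left(-221 - 135\right)^{2}\right) = 21152 + \left(51 + 2 \left(-356\right)^{2}\right) = 21152 + \left(51 + 2 \cdot 126736\right) = 21152 + \left(51 + 253472\right) = 21152 + 253523 = 274675$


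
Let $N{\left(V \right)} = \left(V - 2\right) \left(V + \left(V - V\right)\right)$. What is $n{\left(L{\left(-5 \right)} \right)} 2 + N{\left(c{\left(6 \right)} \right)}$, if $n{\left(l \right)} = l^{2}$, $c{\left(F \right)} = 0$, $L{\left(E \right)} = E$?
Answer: $50$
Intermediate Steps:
$N{\left(V \right)} = V \left(-2 + V\right)$ ($N{\left(V \right)} = \left(-2 + V\right) \left(V + 0\right) = \left(-2 + V\right) V = V \left(-2 + V\right)$)
$n{\left(L{\left(-5 \right)} \right)} 2 + N{\left(c{\left(6 \right)} \right)} = \left(-5\right)^{2} \cdot 2 + 0 \left(-2 + 0\right) = 25 \cdot 2 + 0 \left(-2\right) = 50 + 0 = 50$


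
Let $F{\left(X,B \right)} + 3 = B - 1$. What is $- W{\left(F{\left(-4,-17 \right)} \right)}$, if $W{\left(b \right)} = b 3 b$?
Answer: $-1323$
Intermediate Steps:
$F{\left(X,B \right)} = -4 + B$ ($F{\left(X,B \right)} = -3 + \left(B - 1\right) = -3 + \left(-1 + B\right) = -4 + B$)
$W{\left(b \right)} = 3 b^{2}$ ($W{\left(b \right)} = 3 b b = 3 b^{2}$)
$- W{\left(F{\left(-4,-17 \right)} \right)} = - 3 \left(-4 - 17\right)^{2} = - 3 \left(-21\right)^{2} = - 3 \cdot 441 = \left(-1\right) 1323 = -1323$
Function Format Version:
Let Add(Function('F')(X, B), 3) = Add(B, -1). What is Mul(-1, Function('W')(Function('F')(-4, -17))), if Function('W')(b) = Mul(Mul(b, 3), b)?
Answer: -1323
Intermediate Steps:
Function('F')(X, B) = Add(-4, B) (Function('F')(X, B) = Add(-3, Add(B, -1)) = Add(-3, Add(-1, B)) = Add(-4, B))
Function('W')(b) = Mul(3, Pow(b, 2)) (Function('W')(b) = Mul(Mul(3, b), b) = Mul(3, Pow(b, 2)))
Mul(-1, Function('W')(Function('F')(-4, -17))) = Mul(-1, Mul(3, Pow(Add(-4, -17), 2))) = Mul(-1, Mul(3, Pow(-21, 2))) = Mul(-1, Mul(3, 441)) = Mul(-1, 1323) = -1323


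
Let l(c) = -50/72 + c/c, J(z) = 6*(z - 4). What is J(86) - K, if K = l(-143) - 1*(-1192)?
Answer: -25211/36 ≈ -700.31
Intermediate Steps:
J(z) = -24 + 6*z (J(z) = 6*(-4 + z) = -24 + 6*z)
l(c) = 11/36 (l(c) = -50*1/72 + 1 = -25/36 + 1 = 11/36)
K = 42923/36 (K = 11/36 - 1*(-1192) = 11/36 + 1192 = 42923/36 ≈ 1192.3)
J(86) - K = (-24 + 6*86) - 1*42923/36 = (-24 + 516) - 42923/36 = 492 - 42923/36 = -25211/36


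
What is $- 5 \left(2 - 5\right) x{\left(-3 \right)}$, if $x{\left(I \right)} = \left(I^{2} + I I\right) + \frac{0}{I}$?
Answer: $270$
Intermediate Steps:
$x{\left(I \right)} = 2 I^{2}$ ($x{\left(I \right)} = \left(I^{2} + I^{2}\right) + 0 = 2 I^{2} + 0 = 2 I^{2}$)
$- 5 \left(2 - 5\right) x{\left(-3 \right)} = - 5 \left(2 - 5\right) 2 \left(-3\right)^{2} = \left(-5\right) \left(-3\right) 2 \cdot 9 = 15 \cdot 18 = 270$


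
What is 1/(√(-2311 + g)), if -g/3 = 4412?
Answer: -I*√15547/15547 ≈ -0.00802*I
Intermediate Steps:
g = -13236 (g = -3*4412 = -13236)
1/(√(-2311 + g)) = 1/(√(-2311 - 13236)) = 1/(√(-15547)) = 1/(I*√15547) = -I*√15547/15547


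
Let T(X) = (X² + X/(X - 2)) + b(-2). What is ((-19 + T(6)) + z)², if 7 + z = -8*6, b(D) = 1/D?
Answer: 1369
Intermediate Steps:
T(X) = -½ + X² + X/(-2 + X) (T(X) = (X² + X/(X - 2)) + 1/(-2) = (X² + X/(-2 + X)) - ½ = -½ + X² + X/(-2 + X))
z = -55 (z = -7 - 8*6 = -7 - 48 = -55)
((-19 + T(6)) + z)² = ((-19 + (1 + 6³ + (½)*6 - 2*6²)/(-2 + 6)) - 55)² = ((-19 + (1 + 216 + 3 - 2*36)/4) - 55)² = ((-19 + (1 + 216 + 3 - 72)/4) - 55)² = ((-19 + (¼)*148) - 55)² = ((-19 + 37) - 55)² = (18 - 55)² = (-37)² = 1369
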